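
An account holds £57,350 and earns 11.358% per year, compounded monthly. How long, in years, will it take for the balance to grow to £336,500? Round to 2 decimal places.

We need (1 + 0.009465)^(12t) = 5.8675, so 12t = ln 5.8675 / ln 1.009465 ≈ 187.8274.
t ≈ 187.8274/12 = 15.6523 years.

15.65 years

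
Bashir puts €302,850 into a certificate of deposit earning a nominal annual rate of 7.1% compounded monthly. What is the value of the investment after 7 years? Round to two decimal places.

Periodic rate = 7.1%/12 = 0.00591667; periods = 12·7 = 84.
A = 302,850·(1 + 0.071/12)^84 ≈ 302,850·1.64137693191 ≈ 497,091.0038.

€497,091.00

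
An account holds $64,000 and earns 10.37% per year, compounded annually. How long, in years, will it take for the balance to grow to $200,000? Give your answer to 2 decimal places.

11.55 years

We need (1 + 0.1037)^t = 3.125, so t = ln 3.125 / ln 1.1037 ≈ 11.5481.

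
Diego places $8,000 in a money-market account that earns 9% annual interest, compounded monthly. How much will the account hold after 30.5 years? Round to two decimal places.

Growth factor = (1 + 0.0075)^366 ≈ 15.4060059626.
A ≈ 8,000 × 15.4060059626 ≈ 123,248.0477.

$123,248.05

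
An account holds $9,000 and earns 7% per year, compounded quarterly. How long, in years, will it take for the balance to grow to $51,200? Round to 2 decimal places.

(1 + 0.0175)^(4t) = 51,200/9,000 = 5.6889.
4t·ln(1 + 0.0175) = ln(5.6889); 4t = 1.7385/0.0173486 ≈ 100.2105.
t ≈ 25.0526 years.

25.05 years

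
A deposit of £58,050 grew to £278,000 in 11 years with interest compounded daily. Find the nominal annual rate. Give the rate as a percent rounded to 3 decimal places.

14.242%

The 4015-period growth factor is 278,000/58,050 = 4.78898.
r/365 = 4.78898^(1/4015) − 1 ≈ 0.000390192, so r ≈ 365·0.000390192 = 14.24202%.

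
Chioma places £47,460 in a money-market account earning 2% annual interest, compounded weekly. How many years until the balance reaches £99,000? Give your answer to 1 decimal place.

(1 + 0.000384615)^(52t) = 99,000/47,460 = 2.086.
52t·ln(1 + 0.000384615) = ln(2.086); 52t = 0.73523/0.000384541 ≈ 1911.9724.
t ≈ 36.7687 years.

36.8 years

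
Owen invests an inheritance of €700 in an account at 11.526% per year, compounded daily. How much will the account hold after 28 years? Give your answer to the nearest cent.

Periodic rate = 11.526%/365 = 0.000315781; periods = 365·28 = 10220.
A = 700·(1 + 0.11526/365)^10220 ≈ 700·25.198149283 ≈ 17,638.7045.

€17,638.70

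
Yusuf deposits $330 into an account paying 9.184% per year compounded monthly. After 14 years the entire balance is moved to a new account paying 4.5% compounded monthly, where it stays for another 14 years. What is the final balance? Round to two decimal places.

Phase 1: 330·(1 + 0.09184/12)^168 ≈ 1,187.9180.
Phase 2: 1,187.9180·(1 + 0.00375)^168 ≈ 2,227.8207.

$2,227.82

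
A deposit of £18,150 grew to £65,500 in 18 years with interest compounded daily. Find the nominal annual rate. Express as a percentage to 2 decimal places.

7.13%

(1 + r/365)^6570 = 65,500/18,150 = 3.60882.
1 + r/365 = 3.60882^(1/6570) ≈ 1.000195, so r/365 ≈ 0.000195358.
r ≈ 365·0.000195358 = 7.13058%.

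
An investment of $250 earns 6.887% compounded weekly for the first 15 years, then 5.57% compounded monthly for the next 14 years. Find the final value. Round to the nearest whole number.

$1,528

After 15 years at 6.887%: 250 × 2.807702423 ≈ 701.9256.
Then 14 years at 5.57%: 701.9256 × 2.177104526 ≈ 1,528.1654.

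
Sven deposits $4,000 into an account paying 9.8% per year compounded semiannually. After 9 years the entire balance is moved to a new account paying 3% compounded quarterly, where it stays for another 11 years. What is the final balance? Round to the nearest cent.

$13,146.23

Phase 1: 4,000·(1 + 0.049)^18 ≈ 9,462.7808.
Phase 2: 9,462.7808·(1 + 0.0075)^44 ≈ 13,146.2289.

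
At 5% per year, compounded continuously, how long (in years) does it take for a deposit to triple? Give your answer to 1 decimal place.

e^(0.05t) = 3, so 0.05t = ln 3 ≈ 1.0986.
t ≈ 1.0986/0.05 ≈ 21.9722.

22.0 years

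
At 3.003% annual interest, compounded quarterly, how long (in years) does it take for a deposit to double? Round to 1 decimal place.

(1 + 0.0075075)^(4t) = 2.
4t = ln 2 / ln(1 + 0.0075075) ≈ 0.69315/0.00747946 ≈ 92.6734.
t ≈ 23.1684.

23.2 years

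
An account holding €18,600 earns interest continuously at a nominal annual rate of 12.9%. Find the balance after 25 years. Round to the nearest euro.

A = P·e^(rt) = 18,600·e^(0.129·25) = 18,600·e^3.225.
e^3.225 ≈ 25.1535741558, so A ≈ 467,856.4793.

€467,856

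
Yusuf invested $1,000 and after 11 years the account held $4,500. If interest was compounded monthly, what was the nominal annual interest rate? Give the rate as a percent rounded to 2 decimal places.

(1 + r/12)^132 = 4,500/1,000 = 4.5.
1 + r/12 = 4.5^(1/132) ≈ 1.01146, so r/12 ≈ 0.0114597.
r ≈ 12·0.0114597 = 13.75163%.

13.75%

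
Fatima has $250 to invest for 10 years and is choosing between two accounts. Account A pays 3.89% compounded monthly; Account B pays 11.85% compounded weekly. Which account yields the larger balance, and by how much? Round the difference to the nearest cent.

A: (1 + 0.0389/12)^120 ≈ 1.47457654, so 250 × 1.47457654 ≈ 368.6441.
B: (1 + 0.1185/52)^520 ≈ 3.26628036, so 250 × 3.26628036 ≈ 816.5701.
Difference ≈ 447.9260 in favor of B.

Account B, by $447.93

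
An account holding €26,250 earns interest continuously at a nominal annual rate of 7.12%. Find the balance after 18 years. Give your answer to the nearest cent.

A = P·e^(rt) = 26,250·e^(0.0712·18) = 26,250·e^1.2816.
e^1.2816 ≈ 3.6023989553, so A ≈ 94,562.9726.

€94,562.97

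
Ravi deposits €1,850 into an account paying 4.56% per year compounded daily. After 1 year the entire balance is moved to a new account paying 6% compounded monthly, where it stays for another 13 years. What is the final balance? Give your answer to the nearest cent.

Phase 1: 1,850·(1 + 0.0456/365)^365 ≈ 1,936.3075.
Phase 2: 1,936.3075·(1 + 0.005)^156 ≈ 4,215.7996.

€4,215.80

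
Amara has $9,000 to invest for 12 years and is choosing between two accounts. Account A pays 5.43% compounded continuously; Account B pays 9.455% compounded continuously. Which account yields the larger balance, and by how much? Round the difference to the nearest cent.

A: e^(0.0543·12) = e^0.6516 ≈ 1.9186081475, so 9,000 × 1.9186081475 ≈ 17,267.4733.
B: e^(0.09455·12) = e^1.1346 ≈ 3.1099293223, so 9,000 × 3.1099293223 ≈ 27,989.3639.
Difference ≈ 10,721.8906 in favor of B.

Account B, by $10,721.89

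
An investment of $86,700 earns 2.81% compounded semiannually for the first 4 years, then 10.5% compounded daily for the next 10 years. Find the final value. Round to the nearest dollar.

$276,973

Phase 1: 86,700·(1 + 0.01405)^8 ≈ 96,937.9994.
Phase 2: 96,937.9994·(1 + 0.105/365)^3650 ≈ 276,973.1567.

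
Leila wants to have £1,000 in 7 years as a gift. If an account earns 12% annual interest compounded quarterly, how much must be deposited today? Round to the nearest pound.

£437

Periodic rate = 12%/4 = 0.03; 28 periods.
P = 1,000/(1 + 0.03)^28 ≈ 1,000/2.28792768 ≈ 437.0768.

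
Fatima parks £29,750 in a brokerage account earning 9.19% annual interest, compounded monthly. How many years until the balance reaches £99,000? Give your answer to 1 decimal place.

We need (1 + 0.00765833)^(12t) = 3.3277, so 12t = ln 3.3277 / ln 1.007658 ≈ 157.5916.
t ≈ 157.5916/12 = 13.1326 years.

13.1 years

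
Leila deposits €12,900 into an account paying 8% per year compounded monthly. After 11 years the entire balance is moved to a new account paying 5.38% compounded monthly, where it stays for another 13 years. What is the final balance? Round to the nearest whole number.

€62,311

Phase 1: 12,900·(1 + 0.08/12)^132 ≈ 31,009.9137.
Phase 2: 31,009.9137·(1 + 0.0538/12)^156 ≈ 62,311.3629.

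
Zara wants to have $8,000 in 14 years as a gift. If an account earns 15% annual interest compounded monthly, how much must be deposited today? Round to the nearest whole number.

$992

Periodic rate = 15%/12 = 0.0125; 168 periods.
P = 8,000/(1 + 0.0125)^168 ≈ 8,000/8.060562634 ≈ 992.4866.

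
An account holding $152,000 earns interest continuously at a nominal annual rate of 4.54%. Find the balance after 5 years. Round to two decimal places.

$190,734.14

A = P·e^(rt) = 152,000·e^(0.0454·5) = 152,000·e^0.227.
e^0.227 ≈ 1.25482986794, so A ≈ 190,734.1399.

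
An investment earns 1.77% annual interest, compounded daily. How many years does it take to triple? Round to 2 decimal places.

(1 + 0.0000484932)^(365t) = 3.
365t = ln 3 / ln(1 + 0.0000484932) ≈ 1.0986/4.8492e-05 ≈ 22655.5485.
t ≈ 62.0700.

62.07 years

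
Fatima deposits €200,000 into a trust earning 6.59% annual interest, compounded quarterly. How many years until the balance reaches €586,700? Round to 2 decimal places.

We need (1 + 0.016475)^(4t) = 2.9335, so 4t = ln 2.9335 / ln 1.016475 ≈ 65.8596.
t ≈ 65.8596/4 = 16.4649 years.

16.46 years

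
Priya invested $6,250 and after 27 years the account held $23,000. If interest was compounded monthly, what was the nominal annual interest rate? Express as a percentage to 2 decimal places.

The 324-period growth factor is 23,000/6,250 = 3.68.
r/12 = 3.68^(1/324) − 1 ≈ 0.00402943, so r ≈ 12·0.00402943 = 4.83532%.

4.84%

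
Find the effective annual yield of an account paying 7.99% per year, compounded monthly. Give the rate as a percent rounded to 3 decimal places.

8.289%

One year is 12 periods at 0.00665833 each: (1 + 0.00665833)^12 ≈ 1.082892.
EAR = 1.082892 − 1 ≈ 8.28919%.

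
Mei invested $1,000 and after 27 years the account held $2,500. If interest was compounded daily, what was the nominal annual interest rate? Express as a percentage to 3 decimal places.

The 9855-period growth factor is 2,500/1,000 = 2.5.
r/365 = 2.5^(1/9855) − 1 ≈ 0.0000929816, so r ≈ 365·0.0000929816 = 3.39383%.

3.394%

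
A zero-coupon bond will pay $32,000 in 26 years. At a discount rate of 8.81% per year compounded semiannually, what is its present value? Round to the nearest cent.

Growth factor = (1 + 0.04405)^52 ≈ 9.4082203625.
P = 32,000/9.4082203625 ≈ 3,401.2809.

$3,401.28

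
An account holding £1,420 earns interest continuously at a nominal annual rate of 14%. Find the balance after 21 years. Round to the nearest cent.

A = P·e^(rt) = 1,420·e^(0.14·21) = 1,420·e^2.94.
e^2.94 ≈ 18.915846312, so A ≈ 26,860.5018.

£26,860.50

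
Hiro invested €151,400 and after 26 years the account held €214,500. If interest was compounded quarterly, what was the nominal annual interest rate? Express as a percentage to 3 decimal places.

1.342%

(1 + r/4)^104 = 214,500/151,400 = 1.41678.
1 + r/4 = 1.41678^(1/104) ≈ 1.003355, so r/4 ≈ 0.00335547.
r ≈ 4·0.00335547 = 1.34219%.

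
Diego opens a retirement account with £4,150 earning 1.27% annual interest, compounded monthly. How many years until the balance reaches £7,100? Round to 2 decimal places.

42.30 years

We need (1 + 0.00105833)^(12t) = 1.7108, so 12t = ln 1.7108 / ln 1.001058 ≈ 507.6572.
t ≈ 507.6572/12 = 42.3048 years.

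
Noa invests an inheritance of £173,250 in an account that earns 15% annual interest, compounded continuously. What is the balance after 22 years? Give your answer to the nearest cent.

A = P·e^(rt) = 173,250·e^(0.15·22) = 173,250·e^3.3.
e^3.3 ≈ 27.11263892066, so A ≈ 4,697,264.6930.

£4,697,264.69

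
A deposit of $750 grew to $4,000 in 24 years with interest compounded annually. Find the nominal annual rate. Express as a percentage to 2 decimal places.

7.22%

The 24-period growth factor is 4,000/750 = 5.33333.
r = 5.33333^(1/24) − 1 ≈ 0.072239, i.e. 7.22390%.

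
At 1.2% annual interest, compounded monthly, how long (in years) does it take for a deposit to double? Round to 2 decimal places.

(1 + 0.001)^(12t) = 2.
12t = ln 2 / ln(1 + 0.001) ≈ 0.69315/0.0009995 ≈ 693.4937.
t ≈ 57.7911.

57.79 years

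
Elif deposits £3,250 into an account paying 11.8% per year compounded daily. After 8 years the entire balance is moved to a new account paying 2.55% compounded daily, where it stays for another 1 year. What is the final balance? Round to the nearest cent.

Phase 1: 3,250·(1 + 0.118/365)^2920 ≈ 8,352.0117.
Phase 2: 8,352.0117·(1 + 0.0255/365)^365 ≈ 8,567.7191.

£8,567.72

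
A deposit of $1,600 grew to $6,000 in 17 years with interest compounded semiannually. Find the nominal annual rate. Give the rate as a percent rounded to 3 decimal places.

(1 + r/2)^34 = 6,000/1,600 = 3.75.
1 + r/2 = 3.75^(1/34) ≈ 1.039641, so r/2 ≈ 0.0396407.
r ≈ 2·0.0396407 = 7.92814%.

7.928%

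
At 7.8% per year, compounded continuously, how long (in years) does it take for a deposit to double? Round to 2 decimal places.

e^(0.078t) = 2, so 0.078t = ln 2 ≈ 0.69315.
t ≈ 0.69315/0.078 ≈ 8.8865.

8.89 years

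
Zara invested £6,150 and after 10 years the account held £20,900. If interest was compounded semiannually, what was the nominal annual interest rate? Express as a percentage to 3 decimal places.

12.615%

(1 + r/2)^20 = 20,900/6,150 = 3.39837.
1 + r/2 = 3.39837^(1/20) ≈ 1.063074, so r/2 ≈ 0.0630742.
r ≈ 2·0.0630742 = 12.61483%.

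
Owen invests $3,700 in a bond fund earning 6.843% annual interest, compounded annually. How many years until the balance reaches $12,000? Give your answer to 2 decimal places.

We need (1 + 0.06843)^t = 3.2432, so t = ln 3.2432 / ln 1.06843 ≈ 17.7756.

17.78 years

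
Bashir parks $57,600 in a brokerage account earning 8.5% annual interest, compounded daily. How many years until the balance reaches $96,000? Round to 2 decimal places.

We need (1 + 0.000232877)^(365t) = 1.6667, so 365t = ln 1.6667 / ln 1.000233 ≈ 2193.8007.
t ≈ 2193.8007/365 = 6.0104 years.

6.01 years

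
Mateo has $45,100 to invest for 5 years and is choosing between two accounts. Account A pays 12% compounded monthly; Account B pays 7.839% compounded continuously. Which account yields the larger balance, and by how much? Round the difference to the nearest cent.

A: (1 + 0.01)^60 ≈ 1.8166966986, so 45,100 × 1.8166966986 ≈ 81,933.0211.
B: e^(0.07839·5) = e^0.39195 ≈ 1.4798637164, so 45,100 × 1.4798637164 ≈ 66,741.8536.
Difference ≈ 15,191.1675 in favor of A.

Account A, by $15,191.17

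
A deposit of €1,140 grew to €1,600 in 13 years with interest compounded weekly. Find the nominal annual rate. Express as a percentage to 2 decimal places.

The 676-period growth factor is 1,600/1,140 = 1.40351.
r/52 = 1.40351^(1/676) − 1 ≈ 0.000501569, so r ≈ 52·0.000501569 = 2.60816%.

2.61%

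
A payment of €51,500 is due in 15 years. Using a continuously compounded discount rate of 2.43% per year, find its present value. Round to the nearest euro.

€35,769

P = A·e^(−rt) = 51,500·e^(−0.3645).
e^(−0.3645) ≈ 0.69454383599, so P ≈ 35,769.0076.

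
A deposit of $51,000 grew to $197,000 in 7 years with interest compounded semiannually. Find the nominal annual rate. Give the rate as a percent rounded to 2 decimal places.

The 14-period growth factor is 197,000/51,000 = 3.86275.
r/2 = 3.86275^(1/14) − 1 ≈ 0.101339, so r ≈ 2·0.101339 = 20.26786%.

20.27%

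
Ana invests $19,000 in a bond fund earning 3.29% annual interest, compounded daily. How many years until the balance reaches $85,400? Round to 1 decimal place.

(1 + 0.000090137)^(365t) = 85,400/19,000 = 4.4947.
365t·ln(1 + 0.000090137) = ln(4.4947); 365t = 1.5029/9.01329e-05 ≈ 16674.3411.
t ≈ 45.6831 years.

45.7 years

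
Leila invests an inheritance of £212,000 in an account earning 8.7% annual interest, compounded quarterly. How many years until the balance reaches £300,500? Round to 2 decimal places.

4.05 years

(1 + 0.02175)^(4t) = 300,500/212,000 = 1.4175.
4t·ln(1 + 0.02175) = ln(1.4175); 4t = 0.34886/0.0215168 ≈ 16.2134.
t ≈ 4.0534 years.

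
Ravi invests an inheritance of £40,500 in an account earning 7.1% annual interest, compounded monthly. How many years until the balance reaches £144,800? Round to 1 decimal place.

18.0 years

(1 + 0.00591667)^(12t) = 144,800/40,500 = 3.5753.
12t·ln(1 + 0.00591667) = ln(3.5753); 12t = 1.2741/0.00589923 ≈ 215.9690.
t ≈ 17.9974 years.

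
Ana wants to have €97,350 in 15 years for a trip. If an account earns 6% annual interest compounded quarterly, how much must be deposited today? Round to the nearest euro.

Growth factor = (1 + 0.015)^60 ≈ 2.4432197757.
P = 97,350/2.4432197757 ≈ 39,844.9624.

€39,845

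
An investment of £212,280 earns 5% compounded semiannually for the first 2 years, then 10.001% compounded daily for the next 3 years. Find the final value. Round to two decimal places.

Phase 1: 212,280·(1 + 0.025)^4 ≈ 234,317.4004.
Phase 2: 234,317.4004·(1 + 0.000274)^1095 ≈ 316,291.8969.

£316,291.90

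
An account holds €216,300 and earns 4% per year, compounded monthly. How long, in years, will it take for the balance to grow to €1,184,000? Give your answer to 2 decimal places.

42.57 years

(1 + 0.00333333)^(12t) = 1,184,000/216,300 = 5.4739.
12t·ln(1 + 0.00333333) = ln(5.4739); 12t = 1.7/0.00332779 ≈ 510.8458.
t ≈ 42.5705 years.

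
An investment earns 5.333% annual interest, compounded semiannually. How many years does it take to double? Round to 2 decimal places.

(1 + 0.026665)^(2t) = 2.
2t = ln 2 / ln(1 + 0.026665) ≈ 0.69315/0.0263157 ≈ 26.3397.
t ≈ 13.1698.

13.17 years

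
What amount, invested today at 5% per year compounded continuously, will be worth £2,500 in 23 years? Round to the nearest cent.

£791.59

P = A·e^(−rt) = 2,500·e^(−1.15).
e^(−1.15) ≈ 0.3166367694, so P ≈ 791.5919.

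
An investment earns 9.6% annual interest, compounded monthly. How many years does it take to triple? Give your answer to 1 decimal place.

(1 + 0.008)^(12t) = 3.
12t = ln 3 / ln(1 + 0.008) ≈ 1.0986/0.00796817 ≈ 137.8751.
t ≈ 11.4896.

11.5 years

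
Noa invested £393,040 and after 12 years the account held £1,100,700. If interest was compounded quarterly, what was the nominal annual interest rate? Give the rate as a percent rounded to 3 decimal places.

(1 + r/4)^48 = 1,100,700/393,040 = 2.80048.
1 + r/4 = 2.80048^(1/48) ≈ 1.021686, so r/4 ≈ 0.0216858.
r ≈ 4·0.0216858 = 8.67430%.

8.674%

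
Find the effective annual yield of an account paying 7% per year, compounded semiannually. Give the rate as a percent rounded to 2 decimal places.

One year is 2 periods at 0.035 each: (1 + 0.035)^2 ≈ 1.071225.
EAR = 1.071225 − 1 ≈ 7.12250%.

7.12%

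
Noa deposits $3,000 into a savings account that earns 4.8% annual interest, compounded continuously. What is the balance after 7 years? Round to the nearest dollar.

$4,198

A = P·e^(rt) = 3,000·e^(0.048·7) = 3,000·e^0.336.
e^0.336 ≈ 1.399339025, so A ≈ 4,198.0171.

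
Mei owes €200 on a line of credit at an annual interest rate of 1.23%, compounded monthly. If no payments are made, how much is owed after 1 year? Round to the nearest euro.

Periodic rate = 1.23%/12 = 0.001025; periods = 12·1 = 12.
A = 200·(1 + 0.001025)^12 ≈ 200·1.01236958 ≈ 202.4739.

€202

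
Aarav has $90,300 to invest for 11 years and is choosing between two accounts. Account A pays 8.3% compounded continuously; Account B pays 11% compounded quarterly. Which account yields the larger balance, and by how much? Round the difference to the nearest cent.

Account B, by $72,903.87

Account A growth factor: e^(0.083·11) = e^0.913 ≈ 2.49178669162; balance ≈ 225,008.3383.
Account B growth factor: (1 + 0.0275)^44 ≈ 3.29913847129; balance ≈ 297,912.2040.
Account B is larger by 72,903.8657.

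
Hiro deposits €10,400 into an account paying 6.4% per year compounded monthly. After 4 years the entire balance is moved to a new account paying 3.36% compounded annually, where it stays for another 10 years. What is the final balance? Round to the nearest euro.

€18,683

After 4 years at 6.4%: 10,400 × 1.2908743131 ≈ 13,425.0929.
Then 10 years at 3.36%: 13,425.0929 × 1.3916339223 ≈ 18,682.8146.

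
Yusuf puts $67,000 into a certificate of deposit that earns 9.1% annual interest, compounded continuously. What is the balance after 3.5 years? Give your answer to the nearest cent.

A = P·e^(rt) = 67,000·e^(0.091·3.5) = 67,000·e^0.3185.
e^0.3185 ≈ 1.3750636212, so A ≈ 92,129.2626.

$92,129.26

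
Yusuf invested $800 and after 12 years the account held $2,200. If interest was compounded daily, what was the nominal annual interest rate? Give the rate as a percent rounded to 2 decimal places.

8.43%

(1 + r/365)^4380 = 2,200/800 = 2.75.
1 + r/365 = 2.75^(1/4380) ≈ 1.000231, so r/365 ≈ 0.000230986.
r ≈ 365·0.000230986 = 8.43098%.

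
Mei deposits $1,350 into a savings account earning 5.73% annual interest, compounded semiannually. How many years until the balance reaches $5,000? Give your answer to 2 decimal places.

23.18 years

(1 + 0.02865)^(2t) = 5,000/1,350 = 3.7037.
2t·ln(1 + 0.02865) = ln(3.7037); 2t = 1.3093/0.0282473 ≈ 46.3526.
t ≈ 23.1763 years.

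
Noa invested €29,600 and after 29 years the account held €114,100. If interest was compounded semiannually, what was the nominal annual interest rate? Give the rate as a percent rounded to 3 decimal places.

(1 + r/2)^58 = 114,100/29,600 = 3.85473.
1 + r/2 = 3.85473^(1/58) ≈ 1.023537, so r/2 ≈ 0.0235365.
r ≈ 2·0.0235365 = 4.70730%.

4.707%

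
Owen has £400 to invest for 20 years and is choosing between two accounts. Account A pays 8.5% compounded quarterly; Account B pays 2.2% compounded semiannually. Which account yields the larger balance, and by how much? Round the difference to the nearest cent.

Account A growth factor: (1 + 0.02125)^80 ≈ 5.377316056; balance ≈ 2,150.9264.
Account B growth factor: (1 + 0.011)^40 ≈ 1.54898147; balance ≈ 619.5926.
Account A is larger by 1,531.3338.

Account A, by £1,531.33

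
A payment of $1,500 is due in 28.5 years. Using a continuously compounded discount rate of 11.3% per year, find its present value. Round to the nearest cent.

$59.90

P = A·e^(−rt) = 1,500·e^(−3.2205).
e^(−3.2205) ≈ 0.03993508573, so P ≈ 59.9026.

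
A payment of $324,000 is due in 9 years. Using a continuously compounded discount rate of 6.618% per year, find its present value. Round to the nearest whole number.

P = A·e^(−rt) = 324,000·e^(−0.59562).
e^(−0.59562) ≈ 0.551220703065, so P ≈ 178,595.5078.

$178,596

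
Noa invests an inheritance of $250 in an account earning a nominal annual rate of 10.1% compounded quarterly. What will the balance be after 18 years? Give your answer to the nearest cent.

Growth factor = (1 + 0.02525)^72 ≈ 6.02204523.
A ≈ 250 × 6.02204523 ≈ 1,505.5113.

$1,505.51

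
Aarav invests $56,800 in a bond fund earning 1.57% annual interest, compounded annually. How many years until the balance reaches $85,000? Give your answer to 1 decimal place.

(1 + 0.0157)^t = 85,000/56,800 = 1.4965.
t·ln(1 + 0.0157) = ln(1.4965); t = 0.40311/0.015578 ≈ 25.8771.

25.9 years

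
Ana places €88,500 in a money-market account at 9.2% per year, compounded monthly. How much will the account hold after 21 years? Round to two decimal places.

Periodic rate = 9.2%/12 = 0.00766667; periods = 12·21 = 252.
A = 88,500·(1 + 0.092/12)^252 ≈ 88,500·6.8526239448 ≈ 606,457.2191.

€606,457.22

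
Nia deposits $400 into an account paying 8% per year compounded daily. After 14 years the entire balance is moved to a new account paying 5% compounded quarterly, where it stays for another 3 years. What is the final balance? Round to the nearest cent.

$1,422.84

Phase 1: 400·(1 + 0.08/365)^5110 ≈ 1,225.7912.
Phase 2: 1,225.7912·(1 + 0.0125)^12 ≈ 1,422.8427.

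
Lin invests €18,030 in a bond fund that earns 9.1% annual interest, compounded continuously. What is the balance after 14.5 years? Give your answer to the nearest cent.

A = P·e^(rt) = 18,030·e^(0.091·14.5) = 18,030·e^1.3195.
e^1.3195 ≈ 3.7415501344, so A ≈ 67,460.1489.

€67,460.15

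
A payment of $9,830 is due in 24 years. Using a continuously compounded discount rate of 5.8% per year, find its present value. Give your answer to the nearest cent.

$2,443.52

P = A·e^(−rt) = 9,830·e^(−1.392).
e^(−1.392) ≈ 0.2485776518, so P ≈ 2,443.5183.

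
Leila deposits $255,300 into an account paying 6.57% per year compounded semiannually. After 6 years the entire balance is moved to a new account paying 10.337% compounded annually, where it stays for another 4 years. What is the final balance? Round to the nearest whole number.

$557,677

After 6 years at 6.57%: 255,300 × 1.47382882515 ≈ 376,268.4991.
Then 4 years at 10.337%: 376,268.4991 × 1.48212449962 ≈ 557,676.7609.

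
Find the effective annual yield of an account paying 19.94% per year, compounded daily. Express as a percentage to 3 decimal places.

One year is 365 periods at 0.000546301 each: (1 + 0.000546301)^365 ≈ 1.220604.
EAR = 1.220604 − 1 ≈ 22.06037%.

22.060%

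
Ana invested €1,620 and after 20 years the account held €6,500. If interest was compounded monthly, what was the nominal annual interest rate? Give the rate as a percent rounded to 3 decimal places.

6.967%

(1 + r/12)^240 = 6,500/1,620 = 4.01235.
1 + r/12 = 4.01235^(1/240) ≈ 1.005806, so r/12 ≈ 0.00580586.
r ≈ 12·0.00580586 = 6.96703%.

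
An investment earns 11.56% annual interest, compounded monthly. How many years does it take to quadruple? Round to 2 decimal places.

(1 + 0.00963333)^(12t) = 4.
12t = ln 4 / ln(1 + 0.00963333) ≈ 1.3863/0.00958723 ≈ 144.5980.
t ≈ 12.0498.

12.05 years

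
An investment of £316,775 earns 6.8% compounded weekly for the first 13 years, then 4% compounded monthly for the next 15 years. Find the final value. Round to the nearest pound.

£1,394,954

Phase 1: 316,775·(1 + 0.068/52)^676 ≈ 766,331.0420.
Phase 2: 766,331.0420·(1 + 0.04/12)^180 ≈ 1,394,953.6428.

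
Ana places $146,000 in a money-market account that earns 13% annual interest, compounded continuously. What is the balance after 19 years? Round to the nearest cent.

A = P·e^(rt) = 146,000·e^(0.13·19) = 146,000·e^2.47.
e^2.47 ≈ 11.82244685165, so A ≈ 1,726,077.2403.

$1,726,077.24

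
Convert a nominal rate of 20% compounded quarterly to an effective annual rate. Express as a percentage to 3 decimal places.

EAR = (1 + 20%/4)^4 − 1 = (1 + 0.05)^4 − 1.
(1 + 0.05)^4 ≈ 1.215506, so EAR ≈ 21.55063%.

21.551%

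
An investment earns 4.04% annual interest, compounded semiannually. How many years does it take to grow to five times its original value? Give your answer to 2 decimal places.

40.24 years

(1 + 0.0202)^(2t) = 5.
2t = ln 5 / ln(1 + 0.0202) ≈ 1.6094/0.0199987 ≈ 80.4772.
t ≈ 40.2386.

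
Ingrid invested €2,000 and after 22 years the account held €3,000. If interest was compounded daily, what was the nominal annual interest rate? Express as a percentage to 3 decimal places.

1.843%

(1 + r/365)^8030 = 3,000/2,000 = 1.5.
1 + r/365 = 1.5^(1/8030) ≈ 1.00005, so r/365 ≈ 0.0000504951.
r ≈ 365·0.0000504951 = 1.84307%.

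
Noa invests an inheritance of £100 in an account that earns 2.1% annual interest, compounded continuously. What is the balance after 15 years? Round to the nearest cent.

£137.03

A = P·e^(rt) = 100·e^(0.021·15) = 100·e^0.315.
e^0.315 ≈ 1.37025931, so A ≈ 137.0259.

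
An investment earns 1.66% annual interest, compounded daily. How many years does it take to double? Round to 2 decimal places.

41.76 years

(1 + 0.0000454795)^(365t) = 2.
365t = ln 2 / ln(1 + 0.0000454795) ≈ 0.69315/4.54784e-05 ≈ 15241.2334.
t ≈ 41.7568.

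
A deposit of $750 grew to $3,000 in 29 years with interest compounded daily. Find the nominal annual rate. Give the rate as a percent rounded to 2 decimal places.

(1 + r/365)^10585 = 3,000/750 = 4.
1 + r/365 = 4^(1/10585) ≈ 1.000131, so r/365 ≈ 0.000130976.
r ≈ 365·0.000130976 = 4.78064%.

4.78%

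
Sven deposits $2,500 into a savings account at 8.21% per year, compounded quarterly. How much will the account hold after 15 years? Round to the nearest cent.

Growth factor = (1 + 0.020525)^60 ≈ 3.383910677.
A ≈ 2,500 × 3.383910677 ≈ 8,459.7767.

$8,459.78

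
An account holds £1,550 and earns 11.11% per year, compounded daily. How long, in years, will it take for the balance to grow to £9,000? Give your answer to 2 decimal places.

15.83 years

We need (1 + 0.000304384)^(365t) = 5.8065, so 365t = ln 5.8065 / ln 1.000304 ≈ 5779.6726.
t ≈ 5779.6726/365 = 15.8347 years.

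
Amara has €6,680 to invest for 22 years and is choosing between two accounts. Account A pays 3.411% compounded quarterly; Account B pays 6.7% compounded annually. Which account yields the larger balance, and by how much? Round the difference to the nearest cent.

Account B, by €13,719.78

Account A growth factor: (1 + 0.0085275)^88 ≈ 2.1111619243; balance ≈ 14,102.5617.
Account B growth factor: (1 + 0.067)^22 ≈ 4.1650213057; balance ≈ 27,822.3423.
Account B is larger by 13,719.7807.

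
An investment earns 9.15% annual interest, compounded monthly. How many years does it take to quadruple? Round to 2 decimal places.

15.21 years

(1 + 0.007625)^(12t) = 4.
12t = ln 4 / ln(1 + 0.007625) ≈ 1.3863/0.00759608 ≈ 182.5014.
t ≈ 15.2084.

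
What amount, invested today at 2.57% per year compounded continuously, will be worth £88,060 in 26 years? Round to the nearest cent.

P = A·e^(−rt) = 88,060·e^(−0.6682).
e^(−0.6682) ≈ 0.51263048269, so P ≈ 45,142.2403.

£45,142.24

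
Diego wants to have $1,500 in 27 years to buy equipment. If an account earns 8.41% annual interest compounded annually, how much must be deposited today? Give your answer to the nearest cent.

$169.52

Growth factor = (1 + 0.0841)^27 ≈ 8.848553873.
P = 1,500/8.848553873 ≈ 169.5192.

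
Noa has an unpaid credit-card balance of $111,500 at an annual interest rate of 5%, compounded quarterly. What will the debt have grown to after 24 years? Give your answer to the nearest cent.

$367,449.73

Growth factor = (1 + 0.0125)^96 ≈ 3.2955132425.
A ≈ 111,500 × 3.2955132425 ≈ 367,449.7265.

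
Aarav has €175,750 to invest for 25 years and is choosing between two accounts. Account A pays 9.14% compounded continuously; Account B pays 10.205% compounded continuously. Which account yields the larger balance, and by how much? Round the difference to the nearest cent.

Account A growth factor: e^(0.0914·25) = e^2.285 ≈ 9.825686224017; balance ≈ 1,726,864.3539.
Account B growth factor: e^(0.10205·25) = e^2.55125 ≈ 12.82312267211; balance ≈ 2,253,663.8096.
Account B is larger by 526,799.4558.

Account B, by €526,799.46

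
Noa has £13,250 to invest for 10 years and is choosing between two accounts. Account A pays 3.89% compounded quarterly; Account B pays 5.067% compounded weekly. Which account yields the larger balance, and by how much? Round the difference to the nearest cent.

Account A growth factor: (1 + 0.009725)^40 ≈ 1.4727341837; balance ≈ 19,513.7279.
Account B growth factor: (1 + 0.05067/52)^520 ≈ 1.6593953519; balance ≈ 21,986.9884.
Account B is larger by 2,473.2605.

Account B, by £2,473.26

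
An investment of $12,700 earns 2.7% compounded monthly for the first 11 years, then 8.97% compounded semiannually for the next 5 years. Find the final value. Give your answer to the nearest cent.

Phase 1: 12,700·(1 + 0.00225)^132 ≈ 17,086.1530.
Phase 2: 17,086.1530·(1 + 0.04485)^10 ≈ 26,496.2102.

$26,496.21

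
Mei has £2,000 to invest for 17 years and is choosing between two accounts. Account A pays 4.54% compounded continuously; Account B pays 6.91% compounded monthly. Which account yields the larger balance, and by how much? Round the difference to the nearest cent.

A: e^(0.0454·17) = e^0.7718 ≈ 2.163657334, so 2,000 × 2.163657334 ≈ 4,327.3147.
B: (1 + 0.0691/12)^204 ≈ 3.226283227, so 2,000 × 3.226283227 ≈ 6,452.5665.
Difference ≈ 2,125.2518 in favor of B.

Account B, by £2,125.25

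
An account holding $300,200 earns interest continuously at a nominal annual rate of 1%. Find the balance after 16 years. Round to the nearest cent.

A = P·e^(rt) = 300,200·e^(0.01·16) = 300,200·e^0.16.
e^0.16 ≈ 1.17351087099, so A ≈ 352,287.9635.

$352,287.96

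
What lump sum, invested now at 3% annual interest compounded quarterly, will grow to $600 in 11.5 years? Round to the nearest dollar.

Growth factor = (1 + 0.0075)^46 ≈ 1.41017341.
P = 600/1.41017341 ≈ 425.4796.

$425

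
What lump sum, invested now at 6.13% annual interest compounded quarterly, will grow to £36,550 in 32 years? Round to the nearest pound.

Periodic rate = 6.13%/4 = 0.015325; 128 periods.
P = 36,550/(1 + 0.015325)^128 ≈ 36,550/7.005678683 ≈ 5,217.1962.

£5,217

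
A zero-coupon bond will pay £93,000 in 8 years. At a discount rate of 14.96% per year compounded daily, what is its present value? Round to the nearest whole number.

Growth factor = (1 + 0.1496/365)^2920 ≈ 3.3086981536.
P = 93,000/3.3086981536 ≈ 28,107.7317.

£28,108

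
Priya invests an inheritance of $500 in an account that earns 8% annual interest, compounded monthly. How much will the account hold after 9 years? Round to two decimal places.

$1,024.77

Periodic rate = 8%/12 = 0.00666667; periods = 12·9 = 108.
A = 500·(1 + 0.08/12)^108 ≈ 500·2.049530236 ≈ 1,024.7651.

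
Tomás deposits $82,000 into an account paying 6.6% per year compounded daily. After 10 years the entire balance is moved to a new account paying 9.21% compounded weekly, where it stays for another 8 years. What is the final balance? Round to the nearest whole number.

$331,228

After 10 years at 6.6%: 82,000 × 1.93467690032 ≈ 158,643.5058.
Then 8 years at 9.21%: 158,643.5058 × 2.08787807757 ≈ 331,228.2980.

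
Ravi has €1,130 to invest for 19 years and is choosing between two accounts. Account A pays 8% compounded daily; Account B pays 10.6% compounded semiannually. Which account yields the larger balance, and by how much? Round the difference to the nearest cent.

Account B, by €2,876.11

Account A growth factor: (1 + 0.08/365)^6935 ≈ 4.57146375; balance ≈ 5,165.7540.
Account B growth factor: (1 + 0.053)^38 ≈ 7.116690926; balance ≈ 8,041.8607.
Account B is larger by 2,876.1067.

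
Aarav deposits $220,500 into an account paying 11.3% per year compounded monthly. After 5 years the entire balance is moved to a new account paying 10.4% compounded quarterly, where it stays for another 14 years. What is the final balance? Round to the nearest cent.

$1,628,879.91

After 5 years at 11.3%: 220,500 × 1.754802604985 ≈ 386,933.9744.
Then 14 years at 10.4%: 386,933.9744 × 4.209710236624 ≈ 1,628,879.9129.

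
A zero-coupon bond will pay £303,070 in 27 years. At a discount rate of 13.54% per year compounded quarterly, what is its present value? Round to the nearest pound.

£8,320

Growth factor = (1 + 0.03385)^108 ≈ 36.4261662488.
P = 303,070/36.4261662488 ≈ 8,320.1180.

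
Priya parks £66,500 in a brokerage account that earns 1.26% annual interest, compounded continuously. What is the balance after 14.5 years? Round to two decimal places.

£79,830.21

A = P·e^(rt) = 66,500·e^(0.0126·14.5) = 66,500·e^0.1827.
e^0.1827 ≈ 1.2004542178, so A ≈ 79,830.2055.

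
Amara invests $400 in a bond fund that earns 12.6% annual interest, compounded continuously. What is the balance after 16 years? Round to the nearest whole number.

A = P·e^(rt) = 400·e^(0.126·16) = 400·e^2.016.
e^2.016 ≈ 7.50823186, so A ≈ 3,003.2927.

$3,003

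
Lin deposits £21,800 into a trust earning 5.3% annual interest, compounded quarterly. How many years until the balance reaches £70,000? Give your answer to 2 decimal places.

(1 + 0.01325)^(4t) = 70,000/21,800 = 3.211.
4t·ln(1 + 0.01325) = ln(3.211); 4t = 1.1666/0.013163 ≈ 88.6262.
t ≈ 22.1565 years.

22.16 years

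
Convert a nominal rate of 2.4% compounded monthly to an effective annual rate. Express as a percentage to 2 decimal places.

2.43%

One year is 12 periods at 0.002 each: (1 + 0.002)^12 ≈ 1.024266.
EAR = 1.024266 − 1 ≈ 2.42658%.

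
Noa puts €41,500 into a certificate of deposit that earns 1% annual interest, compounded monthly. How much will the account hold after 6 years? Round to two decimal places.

Growth factor = (1 + 0.01/12)^72 ≈ 1.0618100157.
A ≈ 41,500 × 1.0618100157 ≈ 44,065.1157.

€44,065.12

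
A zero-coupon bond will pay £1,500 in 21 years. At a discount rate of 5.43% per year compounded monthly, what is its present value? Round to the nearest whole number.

Periodic rate = 5.43%/12 = 0.004525; 252 periods.
P = 1,500/(1 + 0.004525)^252 ≈ 1,500/3.119671874 ≈ 480.8198.

£481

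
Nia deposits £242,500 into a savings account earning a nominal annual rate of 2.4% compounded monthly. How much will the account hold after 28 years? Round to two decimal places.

£474,532.74

Growth factor = (1 + 0.002)^336 ≈ 1.95683602249.
A ≈ 242,500 × 1.95683602249 ≈ 474,532.7355.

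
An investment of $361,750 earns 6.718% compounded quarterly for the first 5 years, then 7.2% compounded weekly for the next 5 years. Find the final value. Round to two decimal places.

$723,293.32

After 5 years at 6.718%: 361,750 × 1.39530142871 ≈ 504,750.2918.
Then 5 years at 7.2%: 504,750.2918 × 1.43297255861 ≈ 723,293.3172.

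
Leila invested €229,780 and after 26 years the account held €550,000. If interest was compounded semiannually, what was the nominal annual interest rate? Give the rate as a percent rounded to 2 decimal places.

(1 + r/2)^52 = 550,000/229,780 = 2.39359.
1 + r/2 = 2.39359^(1/52) ≈ 1.016926, so r/2 ≈ 0.0169262.
r ≈ 2·0.0169262 = 3.38524%.

3.39%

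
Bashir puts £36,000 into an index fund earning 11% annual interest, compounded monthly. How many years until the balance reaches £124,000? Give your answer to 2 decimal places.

11.29 years

We need (1 + 0.00916667)^(12t) = 3.4444, so 12t = ln 3.4444 / ln 1.009167 ≈ 135.5370.
t ≈ 135.5370/12 = 11.2948 years.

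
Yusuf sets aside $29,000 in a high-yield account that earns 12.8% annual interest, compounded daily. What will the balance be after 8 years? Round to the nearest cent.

Growth factor = (1 + 0.128/365)^2920 ≈ 2.7838099952.
A ≈ 29,000 × 2.7838099952 ≈ 80,730.4899.

$80,730.49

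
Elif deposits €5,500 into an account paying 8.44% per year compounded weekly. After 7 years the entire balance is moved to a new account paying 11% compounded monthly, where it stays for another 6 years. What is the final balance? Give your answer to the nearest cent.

€19,145.40

Phase 1: 5,500·(1 + 0.0844/52)^364 ≈ 9,925.1223.
Phase 2: 9,925.1223·(1 + 0.11/12)^72 ≈ 19,145.4007.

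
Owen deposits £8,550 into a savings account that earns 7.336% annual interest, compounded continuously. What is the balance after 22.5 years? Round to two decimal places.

A = P·e^(rt) = 8,550·e^(0.07336·22.5) = 8,550·e^1.6506.
e^1.6506 ≈ 5.2101049525, so A ≈ 44,546.3973.

£44,546.40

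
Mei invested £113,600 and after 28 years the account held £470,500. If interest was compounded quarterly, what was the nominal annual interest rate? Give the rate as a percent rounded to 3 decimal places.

The 112-period growth factor is 470,500/113,600 = 4.14173.
r/4 = 4.14173^(1/112) − 1 ≈ 0.0127693, so r ≈ 4·0.0127693 = 5.10774%.

5.108%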